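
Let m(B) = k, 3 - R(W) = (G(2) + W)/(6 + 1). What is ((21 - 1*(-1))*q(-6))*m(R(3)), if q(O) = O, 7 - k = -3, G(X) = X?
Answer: -1320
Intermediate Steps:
k = 10 (k = 7 - 1*(-3) = 7 + 3 = 10)
R(W) = 19/7 - W/7 (R(W) = 3 - (2 + W)/(6 + 1) = 3 - (2 + W)/7 = 3 - (2/7 + W/7) = 3 + (-2/7 - W/7) = 19/7 - W/7)
m(B) = 10
((21 - 1*(-1))*q(-6))*m(R(3)) = ((21 - 1*(-1))*(-6))*10 = ((21 + 1)*(-6))*10 = (22*(-6))*10 = -132*10 = -1320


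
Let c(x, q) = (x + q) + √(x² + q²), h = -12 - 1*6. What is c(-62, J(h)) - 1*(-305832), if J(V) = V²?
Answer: 306094 + 2*√27205 ≈ 3.0642e+5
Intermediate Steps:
h = -18 (h = -12 - 6 = -18)
c(x, q) = q + x + √(q² + x²) (c(x, q) = (q + x) + √(q² + x²) = q + x + √(q² + x²))
c(-62, J(h)) - 1*(-305832) = ((-18)² - 62 + √(((-18)²)² + (-62)²)) - 1*(-305832) = (324 - 62 + √(324² + 3844)) + 305832 = (324 - 62 + √(104976 + 3844)) + 305832 = (324 - 62 + √108820) + 305832 = (324 - 62 + 2*√27205) + 305832 = (262 + 2*√27205) + 305832 = 306094 + 2*√27205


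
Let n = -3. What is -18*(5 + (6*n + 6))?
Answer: 126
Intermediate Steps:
-18*(5 + (6*n + 6)) = -18*(5 + (6*(-3) + 6)) = -18*(5 + (-18 + 6)) = -18*(5 - 12) = -18*(-7) = 126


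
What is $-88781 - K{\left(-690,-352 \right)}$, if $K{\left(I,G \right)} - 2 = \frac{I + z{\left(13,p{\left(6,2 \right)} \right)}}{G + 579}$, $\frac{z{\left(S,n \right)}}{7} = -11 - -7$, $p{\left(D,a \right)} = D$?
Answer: $- \frac{20153023}{227} \approx -88780.0$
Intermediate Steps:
$z{\left(S,n \right)} = -28$ ($z{\left(S,n \right)} = 7 \left(-11 - -7\right) = 7 \left(-11 + 7\right) = 7 \left(-4\right) = -28$)
$K{\left(I,G \right)} = 2 + \frac{-28 + I}{579 + G}$ ($K{\left(I,G \right)} = 2 + \frac{I - 28}{G + 579} = 2 + \frac{-28 + I}{579 + G}$)
$-88781 - K{\left(-690,-352 \right)} = -88781 - \frac{1130 - 690 + 2 \left(-352\right)}{579 - 352} = -88781 - \frac{1130 - 690 - 704}{227} = -88781 - \frac{1}{227} \left(-264\right) = -88781 - - \frac{264}{227} = -88781 + \frac{264}{227} = - \frac{20153023}{227}$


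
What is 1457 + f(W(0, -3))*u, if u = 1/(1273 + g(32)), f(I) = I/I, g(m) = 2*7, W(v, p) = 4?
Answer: 1875160/1287 ≈ 1457.0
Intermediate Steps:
g(m) = 14
f(I) = 1
u = 1/1287 (u = 1/(1273 + 14) = 1/1287 ≈ 0.00077700)
1457 + f(W(0, -3))*u = 1457 + 1*(1/1287) = 1457 + 1/1287 = 1875160/1287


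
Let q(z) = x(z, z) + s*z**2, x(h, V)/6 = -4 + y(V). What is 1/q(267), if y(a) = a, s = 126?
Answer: 1/8983992 ≈ 1.1131e-7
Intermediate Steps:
x(h, V) = -24 + 6*V (x(h, V) = 6*(-4 + V) = -24 + 6*V)
q(z) = -24 + 6*z + 126*z**2 (q(z) = (-24 + 6*z) + 126*z**2 = -24 + 6*z + 126*z**2)
1/q(267) = 1/(-24 + 6*267 + 126*267**2) = 1/(-24 + 1602 + 126*71289) = 1/(-24 + 1602 + 8982414) = 1/8983992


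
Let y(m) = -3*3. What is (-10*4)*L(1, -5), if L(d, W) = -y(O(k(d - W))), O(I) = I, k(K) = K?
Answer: -360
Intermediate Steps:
y(m) = -9
L(d, W) = 9 (L(d, W) = -1*(-9) = 9)
(-10*4)*L(1, -5) = -10*4*9 = -40*9 = -360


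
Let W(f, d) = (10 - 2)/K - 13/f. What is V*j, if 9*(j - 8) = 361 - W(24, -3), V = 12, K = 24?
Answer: 10397/18 ≈ 577.61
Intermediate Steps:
W(f, d) = ⅓ - 13/f (W(f, d) = (10 - 2)/24 - 13/f = 8*(1/24) - 13/f = ⅓ - 13/f)
j = 10397/216 (j = 8 + (361 - (-39 + 24)/(3*24))/9 = 8 + (361 - (-15)/(3*24))/9 = 8 + (361 - 1*(-5/24))/9 = 8 + (361 + 5/24)/9 = 8 + (⅑)*(8669/24) = 8 + 8669/216 = 10397/216 ≈ 48.134)
V*j = 12*(10397/216) = 10397/18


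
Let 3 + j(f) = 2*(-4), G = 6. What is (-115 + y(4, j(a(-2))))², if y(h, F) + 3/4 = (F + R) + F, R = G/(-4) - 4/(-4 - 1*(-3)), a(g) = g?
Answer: 292681/16 ≈ 18293.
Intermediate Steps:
R = 5/2 (R = 6/(-4) - 4/(-4 - 1*(-3)) = 6*(-¼) - 4/(-4 + 3) = -3/2 - 4/(-1) = -3/2 - 4*(-1) = -3/2 + 4 = 5/2 ≈ 2.5000)
j(f) = -11 (j(f) = -3 + 2*(-4) = -3 - 8 = -11)
y(h, F) = 7/4 + 2*F (y(h, F) = -¾ + ((F + 5/2) + F) = -¾ + ((5/2 + F) + F) = -¾ + (5/2 + 2*F) = 7/4 + 2*F)
(-115 + y(4, j(a(-2))))² = (-115 + (7/4 + 2*(-11)))² = (-115 + (7/4 - 22))² = (-115 - 81/4)² = (-541/4)² = 292681/16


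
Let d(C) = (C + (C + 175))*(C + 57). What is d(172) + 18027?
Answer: 136878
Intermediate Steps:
d(C) = (57 + C)*(175 + 2*C) (d(C) = (C + (175 + C))*(57 + C) = (175 + 2*C)*(57 + C) = (57 + C)*(175 + 2*C))
d(172) + 18027 = (9975 + 2*172² + 289*172) + 18027 = (9975 + 2*29584 + 49708) + 18027 = (9975 + 59168 + 49708) + 18027 = 118851 + 18027 = 136878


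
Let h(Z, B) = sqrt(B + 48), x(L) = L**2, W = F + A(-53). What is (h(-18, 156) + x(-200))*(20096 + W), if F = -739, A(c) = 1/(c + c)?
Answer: 41036820000/53 + 2051841*sqrt(51)/53 ≈ 7.7456e+8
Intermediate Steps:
A(c) = 1/(2*c)
W = -78335/106 (W = -739 + (1/2)/(-53) = -739 + (1/2)*(-1/53) = -739 - 1/106 = -78335/106 ≈ -739.01)
h(Z, B) = sqrt(48 + B)
(h(-18, 156) + x(-200))*(20096 + W) = (sqrt(48 + 156) + (-200)**2)*(20096 - 78335/106) = (sqrt(204) + 40000)*(2051841/106) = (2*sqrt(51) + 40000)*(2051841/106) = (40000 + 2*sqrt(51))*(2051841/106) = 41036820000/53 + 2051841*sqrt(51)/53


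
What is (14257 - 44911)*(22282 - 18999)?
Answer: -100637082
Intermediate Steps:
(14257 - 44911)*(22282 - 18999) = -30654*3283 = -100637082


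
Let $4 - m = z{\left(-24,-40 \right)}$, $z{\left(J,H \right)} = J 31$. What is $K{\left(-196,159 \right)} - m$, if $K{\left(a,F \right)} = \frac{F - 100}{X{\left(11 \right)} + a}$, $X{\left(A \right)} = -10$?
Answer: $- \frac{154147}{206} \approx -748.29$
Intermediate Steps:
$z{\left(J,H \right)} = 31 J$
$m = 748$ ($m = 4 - 31 \left(-24\right) = 4 - -744 = 4 + 744 = 748$)
$K{\left(a,F \right)} = \frac{-100 + F}{-10 + a}$ ($K{\left(a,F \right)} = \frac{F - 100}{-10 + a} = \frac{-100 + F}{-10 + a}$)
$K{\left(-196,159 \right)} - m = \frac{-100 + 159}{-10 - 196} - 748 = \frac{1}{-206} \cdot 59 - 748 = \left(- \frac{1}{206}\right) 59 - 748 = - \frac{59}{206} - 748 = - \frac{154147}{206}$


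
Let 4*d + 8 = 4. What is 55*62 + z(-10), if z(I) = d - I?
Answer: 3419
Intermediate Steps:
d = -1 (d = -2 + (¼)*4 = -2 + 1 = -1)
z(I) = -1 - I
55*62 + z(-10) = 55*62 + (-1 - 1*(-10)) = 3410 + (-1 + 10) = 3410 + 9 = 3419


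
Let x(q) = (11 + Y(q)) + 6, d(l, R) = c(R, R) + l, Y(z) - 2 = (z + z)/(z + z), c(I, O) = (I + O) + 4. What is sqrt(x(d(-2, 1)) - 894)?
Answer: I*sqrt(874) ≈ 29.563*I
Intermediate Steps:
c(I, O) = 4 + I + O
Y(z) = 3 (Y(z) = 2 + (z + z)/(z + z) = 2 + (2*z)/((2*z)) = 2 + (2*z)*(1/(2*z)) = 2 + 1 = 3)
d(l, R) = 4 + l + 2*R (d(l, R) = (4 + R + R) + l = (4 + 2*R) + l = 4 + l + 2*R)
x(q) = 20 (x(q) = (11 + 3) + 6 = 14 + 6 = 20)
sqrt(x(d(-2, 1)) - 894) = sqrt(20 - 894) = sqrt(-874) = I*sqrt(874)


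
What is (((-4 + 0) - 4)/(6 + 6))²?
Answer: 4/9 ≈ 0.44444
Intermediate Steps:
(((-4 + 0) - 4)/(6 + 6))² = ((-4 - 4)/12)² = (-8*1/12)² = (-⅔)² = 4/9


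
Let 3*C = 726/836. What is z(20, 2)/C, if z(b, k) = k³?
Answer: 304/11 ≈ 27.636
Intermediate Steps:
C = 11/38 (C = (726/836)/3 = (726*(1/836))/3 = (⅓)*(33/38) = 11/38 ≈ 0.28947)
z(20, 2)/C = 2³/(11/38) = 8*(38/11) = 304/11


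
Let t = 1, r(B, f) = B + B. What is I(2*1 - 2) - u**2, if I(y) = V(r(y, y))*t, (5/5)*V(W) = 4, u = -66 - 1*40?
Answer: -11232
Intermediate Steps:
u = -106 (u = -66 - 40 = -106)
r(B, f) = 2*B
V(W) = 4
I(y) = 4 (I(y) = 4*1 = 4)
I(2*1 - 2) - u**2 = 4 - 1*(-106)**2 = 4 - 1*11236 = 4 - 11236 = -11232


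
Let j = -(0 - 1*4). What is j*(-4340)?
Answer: -17360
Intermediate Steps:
j = 4 (j = -(0 - 4) = -1*(-4) = 4)
j*(-4340) = 4*(-4340) = -17360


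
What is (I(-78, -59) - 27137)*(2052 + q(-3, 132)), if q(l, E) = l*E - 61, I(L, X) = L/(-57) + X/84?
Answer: -69078794455/1596 ≈ -4.3282e+7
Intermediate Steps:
I(L, X) = -L/57 + X/84 (I(L, X) = L*(-1/57) + X*(1/84) = -L/57 + X/84)
q(l, E) = -61 + E*l (q(l, E) = E*l - 61 = -61 + E*l)
(I(-78, -59) - 27137)*(2052 + q(-3, 132)) = ((-1/57*(-78) + (1/84)*(-59)) - 27137)*(2052 + (-61 + 132*(-3))) = ((26/19 - 59/84) - 27137)*(2052 + (-61 - 396)) = (1063/1596 - 27137)*(2052 - 457) = -43309589/1596*1595 = -69078794455/1596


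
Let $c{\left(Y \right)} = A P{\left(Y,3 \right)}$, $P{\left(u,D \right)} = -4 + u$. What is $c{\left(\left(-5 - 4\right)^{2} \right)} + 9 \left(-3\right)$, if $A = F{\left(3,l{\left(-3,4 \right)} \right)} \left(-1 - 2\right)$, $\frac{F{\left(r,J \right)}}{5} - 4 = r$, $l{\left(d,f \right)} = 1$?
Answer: $-8112$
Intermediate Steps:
$F{\left(r,J \right)} = 20 + 5 r$
$A = -105$ ($A = \left(20 + 5 \cdot 3\right) \left(-1 - 2\right) = \left(20 + 15\right) \left(-3\right) = 35 \left(-3\right) = -105$)
$c{\left(Y \right)} = 420 - 105 Y$ ($c{\left(Y \right)} = - 105 \left(-4 + Y\right) = 420 - 105 Y$)
$c{\left(\left(-5 - 4\right)^{2} \right)} + 9 \left(-3\right) = \left(420 - 105 \left(-5 - 4\right)^{2}\right) + 9 \left(-3\right) = \left(420 - 105 \left(-9\right)^{2}\right) - 27 = \left(420 - 8505\right) - 27 = -8085 - 27 = -8112$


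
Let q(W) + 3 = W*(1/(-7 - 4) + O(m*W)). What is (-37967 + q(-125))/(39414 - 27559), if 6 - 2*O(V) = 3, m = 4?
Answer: -167843/52162 ≈ -3.2177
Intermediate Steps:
O(V) = 3/2 (O(V) = 3 - ½*3 = 3 - 3/2 = 3/2)
q(W) = -3 + 31*W/22 (q(W) = -3 + W*(1/(-7 - 4) + 3/2) = -3 + W*(1/(-11) + 3/2) = -3 + W*(-1/11 + 3/2) = -3 + W*(31/22) = -3 + 31*W/22)
(-37967 + q(-125))/(39414 - 27559) = (-37967 + (-3 + (31/22)*(-125)))/(39414 - 27559) = (-37967 + (-3 - 3875/22))/11855 = (-37967 - 3941/22)*(1/11855) = -839215/22*1/11855 = -167843/52162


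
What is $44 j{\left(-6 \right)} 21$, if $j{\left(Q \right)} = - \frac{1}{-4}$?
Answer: $231$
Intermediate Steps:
$j{\left(Q \right)} = \frac{1}{4}$ ($j{\left(Q \right)} = \left(-1\right) \left(- \frac{1}{4}\right) = \frac{1}{4}$)
$44 j{\left(-6 \right)} 21 = 44 \cdot \frac{1}{4} \cdot 21 = 11 \cdot 21 = 231$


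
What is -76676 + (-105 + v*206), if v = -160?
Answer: -109741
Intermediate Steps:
-76676 + (-105 + v*206) = -76676 + (-105 - 160*206) = -76676 + (-105 - 32960) = -76676 - 33065 = -109741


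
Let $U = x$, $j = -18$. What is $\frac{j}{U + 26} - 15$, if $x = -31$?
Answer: $- \frac{57}{5} \approx -11.4$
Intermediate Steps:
$U = -31$
$\frac{j}{U + 26} - 15 = - \frac{18}{-31 + 26} - 15 = - \frac{18}{-5} - 15 = \left(-18\right) \left(- \frac{1}{5}\right) - 15 = \frac{18}{5} - 15 = - \frac{57}{5}$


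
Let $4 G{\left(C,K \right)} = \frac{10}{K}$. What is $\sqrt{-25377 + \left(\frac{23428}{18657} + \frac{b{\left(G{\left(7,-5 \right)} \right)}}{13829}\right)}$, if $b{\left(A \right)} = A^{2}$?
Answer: $\frac{i \sqrt{750760555518806622423}}{172005102} \approx 159.3 i$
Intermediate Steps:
$G{\left(C,K \right)} = \frac{5}{2 K}$ ($G{\left(C,K \right)} = \frac{10 \frac{1}{K}}{4} = \frac{5}{2 K}$)
$\sqrt{-25377 + \left(\frac{23428}{18657} + \frac{b{\left(G{\left(7,-5 \right)} \right)}}{13829}\right)} = \sqrt{-25377 + \left(\frac{23428}{18657} + \frac{\left(\frac{5}{2 \left(-5\right)}\right)^{2}}{13829}\right)} = \sqrt{-25377 + \left(23428 \cdot \frac{1}{18657} + \left(\frac{5}{2} \left(- \frac{1}{5}\right)\right)^{2} \cdot \frac{1}{13829}\right)} = \sqrt{-25377 + \left(\frac{23428}{18657} + \left(- \frac{1}{2}\right)^{2} \cdot \frac{1}{13829}\right)} = \sqrt{-25377 + \left(\frac{23428}{18657} + \frac{1}{4} \cdot \frac{1}{13829}\right)} = \sqrt{-25377 + \left(\frac{23428}{18657} + \frac{1}{55316}\right)} = \sqrt{-25377 + \frac{1295961905}{1032030612}} = \sqrt{- \frac{26188544878819}{1032030612}} = \frac{i \sqrt{750760555518806622423}}{172005102}$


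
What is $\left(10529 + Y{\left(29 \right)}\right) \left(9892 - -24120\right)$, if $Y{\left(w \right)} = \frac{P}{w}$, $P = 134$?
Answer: $\frac{10389815700}{29} \approx 3.5827 \cdot 10^{8}$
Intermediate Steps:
$Y{\left(w \right)} = \frac{134}{w}$
$\left(10529 + Y{\left(29 \right)}\right) \left(9892 - -24120\right) = \left(10529 + \frac{134}{29}\right) \left(9892 - -24120\right) = \left(10529 + 134 \cdot \frac{1}{29}\right) \left(9892 + 24120\right) = \left(10529 + \frac{134}{29}\right) 34012 = \frac{305475}{29} \cdot 34012 = \frac{10389815700}{29}$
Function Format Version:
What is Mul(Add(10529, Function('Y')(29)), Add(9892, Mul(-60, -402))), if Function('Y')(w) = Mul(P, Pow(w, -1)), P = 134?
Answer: Rational(10389815700, 29) ≈ 3.5827e+8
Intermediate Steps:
Function('Y')(w) = Mul(134, Pow(w, -1))
Mul(Add(10529, Function('Y')(29)), Add(9892, Mul(-60, -402))) = Mul(Add(10529, Mul(134, Pow(29, -1))), Add(9892, Mul(-60, -402))) = Mul(Add(10529, Mul(134, Rational(1, 29))), Add(9892, 24120)) = Mul(Add(10529, Rational(134, 29)), 34012) = Mul(Rational(305475, 29), 34012) = Rational(10389815700, 29)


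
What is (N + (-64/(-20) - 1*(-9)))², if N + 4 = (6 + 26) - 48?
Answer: 1521/25 ≈ 60.840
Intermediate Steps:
N = -20 (N = -4 + ((6 + 26) - 48) = -4 + (32 - 48) = -4 - 16 = -20)
(N + (-64/(-20) - 1*(-9)))² = (-20 + (-64/(-20) - 1*(-9)))² = (-20 + (-64*(-1/20) + 9))² = (-20 + (16/5 + 9))² = (-20 + 61/5)² = (-39/5)² = 1521/25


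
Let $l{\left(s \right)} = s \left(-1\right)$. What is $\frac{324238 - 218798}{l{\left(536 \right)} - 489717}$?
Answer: $- \frac{105440}{490253} \approx -0.21507$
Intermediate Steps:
$l{\left(s \right)} = - s$
$\frac{324238 - 218798}{l{\left(536 \right)} - 489717} = \frac{324238 - 218798}{\left(-1\right) 536 - 489717} = \frac{105440}{-536 - 489717} = \frac{105440}{-490253} = 105440 \left(- \frac{1}{490253}\right) = - \frac{105440}{490253}$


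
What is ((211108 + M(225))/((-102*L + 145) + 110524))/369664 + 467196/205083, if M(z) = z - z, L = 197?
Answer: 1303570647862897/572221164691200 ≈ 2.2781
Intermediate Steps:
M(z) = 0
((211108 + M(225))/((-102*L + 145) + 110524))/369664 + 467196/205083 = ((211108 + 0)/((-102*197 + 145) + 110524))/369664 + 467196/205083 = (211108/((-20094 + 145) + 110524))*(1/369664) + 467196*(1/205083) = (211108/(-19949 + 110524))*(1/369664) + 155732/68361 = (211108/90575)*(1/369664) + 155732/68361 = 52777/8370579200 + 155732/68361 = 1303570647862897/572221164691200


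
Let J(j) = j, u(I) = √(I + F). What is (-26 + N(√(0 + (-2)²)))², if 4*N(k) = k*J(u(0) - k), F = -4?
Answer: (27 - I)² ≈ 728.0 - 54.0*I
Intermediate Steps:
u(I) = √(-4 + I) (u(I) = √(I - 4) = √(-4 + I))
N(k) = k*(-k + 2*I)/4 (N(k) = (k*(√(-4 + 0) - k))/4 = (k*(√(-4) - k))/4 = (k*(2*I - k))/4 = (k*(-k + 2*I))/4 = k*(-k + 2*I)/4)
(-26 + N(√(0 + (-2)²)))² = (-26 + √(0 + (-2)²)*(-√(0 + (-2)²) + 2*I)/4)² = (-26 + √(0 + 4)*(-√(0 + 4) + 2*I)/4)² = (-26 + √4*(-√4 + 2*I)/4)² = (-26 + (¼)*2*(-1*2 + 2*I))² = (-26 + (¼)*2*(-2 + 2*I))² = (-26 + (-1 + I))² = (-27 + I)²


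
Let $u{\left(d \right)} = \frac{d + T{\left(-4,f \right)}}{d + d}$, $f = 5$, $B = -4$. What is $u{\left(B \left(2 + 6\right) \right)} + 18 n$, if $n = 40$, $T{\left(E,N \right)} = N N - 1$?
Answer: $\frac{5761}{8} \approx 720.13$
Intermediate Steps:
$T{\left(E,N \right)} = -1 + N^{2}$ ($T{\left(E,N \right)} = N^{2} - 1 = -1 + N^{2}$)
$u{\left(d \right)} = \frac{24 + d}{2 d}$ ($u{\left(d \right)} = \frac{d - \left(1 - 5^{2}\right)}{d + d} = \frac{d + \left(-1 + 25\right)}{2 d} = \left(d + 24\right) \frac{1}{2 d} = \left(24 + d\right) \frac{1}{2 d} = \frac{24 + d}{2 d}$)
$u{\left(B \left(2 + 6\right) \right)} + 18 n = \frac{24 - 4 \left(2 + 6\right)}{2 \left(- 4 \left(2 + 6\right)\right)} + 18 \cdot 40 = \frac{24 - 32}{2 \left(\left(-4\right) 8\right)} + 720 = \frac{24 - 32}{2 \left(-32\right)} + 720 = \frac{1}{2} \left(- \frac{1}{32}\right) \left(-8\right) + 720 = \frac{1}{8} + 720 = \frac{5761}{8}$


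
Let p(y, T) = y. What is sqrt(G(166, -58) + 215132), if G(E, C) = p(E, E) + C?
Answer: 2*sqrt(53810) ≈ 463.94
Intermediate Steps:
G(E, C) = C + E (G(E, C) = E + C = C + E)
sqrt(G(166, -58) + 215132) = sqrt((-58 + 166) + 215132) = sqrt(108 + 215132) = sqrt(215240) = 2*sqrt(53810)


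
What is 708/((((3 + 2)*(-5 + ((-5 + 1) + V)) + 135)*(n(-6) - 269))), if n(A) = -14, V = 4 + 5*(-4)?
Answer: -354/1415 ≈ -0.25018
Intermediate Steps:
V = -16 (V = 4 - 20 = -16)
708/((((3 + 2)*(-5 + ((-5 + 1) + V)) + 135)*(n(-6) - 269))) = 708/((((3 + 2)*(-5 + ((-5 + 1) - 16)) + 135)*(-14 - 269))) = 708/(((5*(-5 + (-4 - 16)) + 135)*(-283))) = 708/(((5*(-5 - 20) + 135)*(-283))) = 708/(((5*(-25) + 135)*(-283))) = 708/(((-125 + 135)*(-283))) = 708/((10*(-283))) = 708/(-2830) = 708*(-1/2830) = -354/1415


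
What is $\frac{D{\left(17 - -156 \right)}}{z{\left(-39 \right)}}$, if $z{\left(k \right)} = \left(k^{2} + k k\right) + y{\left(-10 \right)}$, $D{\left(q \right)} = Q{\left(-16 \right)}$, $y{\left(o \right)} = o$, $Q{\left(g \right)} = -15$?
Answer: $- \frac{15}{3032} \approx -0.0049472$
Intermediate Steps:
$D{\left(q \right)} = -15$
$z{\left(k \right)} = -10 + 2 k^{2}$ ($z{\left(k \right)} = \left(k^{2} + k k\right) - 10 = \left(k^{2} + k^{2}\right) - 10 = 2 k^{2} - 10 = -10 + 2 k^{2}$)
$\frac{D{\left(17 - -156 \right)}}{z{\left(-39 \right)}} = - \frac{15}{-10 + 2 \left(-39\right)^{2}} = - \frac{15}{-10 + 2 \cdot 1521} = - \frac{15}{-10 + 3042} = - \frac{15}{3032}$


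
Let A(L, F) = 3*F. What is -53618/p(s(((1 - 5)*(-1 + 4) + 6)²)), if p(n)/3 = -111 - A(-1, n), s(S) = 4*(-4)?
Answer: 53618/189 ≈ 283.69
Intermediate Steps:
s(S) = -16
p(n) = -333 - 9*n (p(n) = 3*(-111 - 3*n) = -333 - 9*n)
-53618/p(s(((1 - 5)*(-1 + 4) + 6)²)) = -53618/(-333 - 9*(-16)) = -53618/(-333 + 144) = -53618/(-189) = -53618*(-1/189) = 53618/189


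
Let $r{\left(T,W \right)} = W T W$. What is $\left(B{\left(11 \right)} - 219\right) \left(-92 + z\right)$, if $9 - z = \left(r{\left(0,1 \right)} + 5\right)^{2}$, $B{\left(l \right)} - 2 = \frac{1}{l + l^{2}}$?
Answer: $\frac{257787}{11} \approx 23435.0$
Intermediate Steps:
$r{\left(T,W \right)} = T W^{2}$ ($r{\left(T,W \right)} = T W W = T W^{2}$)
$B{\left(l \right)} = 2 + \frac{1}{l + l^{2}}$
$z = -16$ ($z = 9 - \left(0 \cdot 1^{2} + 5\right)^{2} = 9 - \left(0 \cdot 1 + 5\right)^{2} = 9 - \left(0 + 5\right)^{2} = 9 - 5^{2} = 9 - 25 = -16$)
$\left(B{\left(11 \right)} - 219\right) \left(-92 + z\right) = \left(\frac{1 + 2 \cdot 11 + 2 \cdot 11^{2}}{11 \left(1 + 11\right)} - 219\right) \left(-92 - 16\right) = \left(\frac{1 + 22 + 2 \cdot 121}{11 \cdot 12} - 219\right) \left(-108\right) = \left(\frac{1}{11} \cdot \frac{1}{12} \left(1 + 22 + 242\right) - 219\right) \left(-108\right) = \left(\frac{1}{11} \cdot \frac{1}{12} \cdot 265 - 219\right) \left(-108\right) = \left(\frac{265}{132} - 219\right) \left(-108\right) = \left(- \frac{28643}{132}\right) \left(-108\right) = \frac{257787}{11}$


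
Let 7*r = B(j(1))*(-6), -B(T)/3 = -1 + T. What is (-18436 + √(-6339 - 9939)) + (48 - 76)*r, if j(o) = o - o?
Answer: -18364 + I*√16278 ≈ -18364.0 + 127.59*I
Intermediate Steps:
j(o) = 0
B(T) = 3 - 3*T (B(T) = -3*(-1 + T) = 3 - 3*T)
r = -18/7 (r = ((3 - 3*0)*(-6))/7 = ((3 + 0)*(-6))/7 = (3*(-6))/7 = (⅐)*(-18) = -18/7 ≈ -2.5714)
(-18436 + √(-6339 - 9939)) + (48 - 76)*r = (-18436 + √(-6339 - 9939)) + (48 - 76)*(-18/7) = (-18436 + √(-16278)) - 28*(-18/7) = (-18436 + I*√16278) + 72 = -18364 + I*√16278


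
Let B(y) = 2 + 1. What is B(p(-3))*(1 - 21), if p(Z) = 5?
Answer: -60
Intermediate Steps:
B(y) = 3
B(p(-3))*(1 - 21) = 3*(1 - 21) = 3*(-20) = -60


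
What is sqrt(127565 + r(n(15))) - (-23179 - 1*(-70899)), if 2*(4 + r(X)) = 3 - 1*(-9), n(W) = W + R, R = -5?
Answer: -47720 + sqrt(127567) ≈ -47363.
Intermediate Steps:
n(W) = -5 + W (n(W) = W - 5 = -5 + W)
r(X) = 2 (r(X) = -4 + (3 - 1*(-9))/2 = -4 + (3 + 9)/2 = -4 + (1/2)*12 = -4 + 6 = 2)
sqrt(127565 + r(n(15))) - (-23179 - 1*(-70899)) = sqrt(127565 + 2) - (-23179 - 1*(-70899)) = sqrt(127567) - (-23179 + 70899) = sqrt(127567) - 1*47720 = sqrt(127567) - 47720 = -47720 + sqrt(127567)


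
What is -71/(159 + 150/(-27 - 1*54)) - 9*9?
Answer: -345600/4243 ≈ -81.452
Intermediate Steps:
-71/(159 + 150/(-27 - 1*54)) - 9*9 = -71/(159 + 150/(-27 - 54)) - 81 = -71/(159 + 150/(-81)) - 81 = -71/(159 + 150*(-1/81)) - 81 = -71/(159 - 50/27) - 81 = -71/(4243/27) - 81 = (27/4243)*(-71) - 81 = -1917/4243 - 81 = -345600/4243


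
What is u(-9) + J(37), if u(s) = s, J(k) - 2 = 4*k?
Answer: 141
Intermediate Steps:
J(k) = 2 + 4*k
u(-9) + J(37) = -9 + (2 + 4*37) = -9 + (2 + 148) = -9 + 150 = 141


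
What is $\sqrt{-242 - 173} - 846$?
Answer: $-846 + i \sqrt{415} \approx -846.0 + 20.372 i$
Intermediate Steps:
$\sqrt{-242 - 173} - 846 = \sqrt{-415} - 846 = i \sqrt{415} - 846 = -846 + i \sqrt{415}$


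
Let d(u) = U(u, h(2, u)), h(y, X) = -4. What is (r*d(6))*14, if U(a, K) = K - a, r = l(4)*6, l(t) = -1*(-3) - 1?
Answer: -1680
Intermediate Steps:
l(t) = 2 (l(t) = 3 - 1 = 2)
r = 12 (r = 2*6 = 12)
d(u) = -4 - u
(r*d(6))*14 = (12*(-4 - 1*6))*14 = (12*(-4 - 6))*14 = (12*(-10))*14 = -120*14 = -1680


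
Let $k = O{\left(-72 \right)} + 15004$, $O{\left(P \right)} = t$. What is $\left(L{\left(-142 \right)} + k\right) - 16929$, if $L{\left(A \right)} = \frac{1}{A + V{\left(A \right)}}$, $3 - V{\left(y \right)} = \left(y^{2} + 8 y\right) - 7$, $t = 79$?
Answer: $- \frac{35369361}{19160} \approx -1846.0$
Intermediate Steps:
$O{\left(P \right)} = 79$
$V{\left(y \right)} = 10 - y^{2} - 8 y$ ($V{\left(y \right)} = 3 - \left(\left(y^{2} + 8 y\right) - 7\right) = 3 - \left(-7 + y^{2} + 8 y\right) = 10 - y^{2} - 8 y$)
$L{\left(A \right)} = \frac{1}{10 - A^{2} - 7 A}$ ($L{\left(A \right)} = \frac{1}{A - \left(-10 + A^{2} + 8 A\right)} = \frac{1}{10 - A^{2} - 7 A}$)
$k = 15083$ ($k = 79 + 15004 = 15083$)
$\left(L{\left(-142 \right)} + k\right) - 16929 = \left(- \frac{1}{-10 + \left(-142\right)^{2} + 7 \left(-142\right)} + 15083\right) - 16929 = \left(- \frac{1}{-10 + 20164 - 994} + 15083\right) - 16929 = \left(- \frac{1}{19160} + 15083\right) - 16929 = \frac{288990279}{19160} - 16929 = - \frac{35369361}{19160}$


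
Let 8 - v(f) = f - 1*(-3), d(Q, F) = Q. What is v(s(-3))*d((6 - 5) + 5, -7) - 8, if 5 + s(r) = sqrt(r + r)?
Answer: 52 - 6*I*sqrt(6) ≈ 52.0 - 14.697*I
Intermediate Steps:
s(r) = -5 + sqrt(2)*sqrt(r) (s(r) = -5 + sqrt(r + r) = -5 + sqrt(2*r) = -5 + sqrt(2)*sqrt(r))
v(f) = 5 - f (v(f) = 8 - (f - 1*(-3)) = 8 - (f + 3) = 8 - (3 + f) = 8 + (-3 - f) = 5 - f)
v(s(-3))*d((6 - 5) + 5, -7) - 8 = (5 - (-5 + sqrt(2)*sqrt(-3)))*((6 - 5) + 5) - 8 = (5 - (-5 + sqrt(2)*(I*sqrt(3))))*(1 + 5) - 8 = (5 - (-5 + I*sqrt(6)))*6 - 8 = (5 + (5 - I*sqrt(6)))*6 - 8 = (10 - I*sqrt(6))*6 - 8 = (60 - 6*I*sqrt(6)) - 8 = 52 - 6*I*sqrt(6)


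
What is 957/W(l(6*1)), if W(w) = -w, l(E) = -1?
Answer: 957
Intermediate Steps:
957/W(l(6*1)) = 957/((-1*(-1))) = 957/1 = 957*1 = 957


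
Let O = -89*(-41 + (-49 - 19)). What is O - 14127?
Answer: -4426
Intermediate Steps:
O = 9701 (O = -89*(-41 - 68) = -89*(-109) = 9701)
O - 14127 = 9701 - 14127 = -4426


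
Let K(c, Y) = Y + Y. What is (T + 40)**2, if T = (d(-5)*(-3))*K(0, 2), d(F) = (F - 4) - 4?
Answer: 38416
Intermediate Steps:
d(F) = -8 + F (d(F) = (-4 + F) - 4 = -8 + F)
K(c, Y) = 2*Y
T = 156 (T = ((-8 - 5)*(-3))*(2*2) = -13*(-3)*4 = 39*4 = 156)
(T + 40)**2 = (156 + 40)**2 = 196**2 = 38416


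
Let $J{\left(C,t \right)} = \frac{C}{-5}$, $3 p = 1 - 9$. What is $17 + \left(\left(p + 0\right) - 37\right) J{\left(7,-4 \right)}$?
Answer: $\frac{1088}{15} \approx 72.533$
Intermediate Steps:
$p = - \frac{8}{3}$ ($p = \frac{1 - 9}{3} = \frac{1}{3} \left(-8\right) = - \frac{8}{3} \approx -2.6667$)
$J{\left(C,t \right)} = - \frac{C}{5}$ ($J{\left(C,t \right)} = C \left(- \frac{1}{5}\right) = - \frac{C}{5}$)
$17 + \left(\left(p + 0\right) - 37\right) J{\left(7,-4 \right)} = 17 + \left(\left(- \frac{8}{3} + 0\right) - 37\right) \left(\left(- \frac{1}{5}\right) 7\right) = 17 + \left(- \frac{8}{3} - 37\right) \left(- \frac{7}{5}\right) = 17 - - \frac{833}{15} = 17 + \frac{833}{15} = \frac{1088}{15}$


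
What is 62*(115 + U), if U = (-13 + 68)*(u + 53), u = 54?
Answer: 372000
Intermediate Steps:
U = 5885 (U = (-13 + 68)*(54 + 53) = 55*107 = 5885)
62*(115 + U) = 62*(115 + 5885) = 62*6000 = 372000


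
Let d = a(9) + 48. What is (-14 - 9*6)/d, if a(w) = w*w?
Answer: -68/129 ≈ -0.52713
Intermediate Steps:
a(w) = w²
d = 129 (d = 9² + 48 = 81 + 48 = 129)
(-14 - 9*6)/d = (-14 - 9*6)/129 = (-14 - 54)*(1/129) = -68*1/129 = -68/129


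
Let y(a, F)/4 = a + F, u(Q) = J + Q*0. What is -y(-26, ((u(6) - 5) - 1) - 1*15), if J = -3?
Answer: 200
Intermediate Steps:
u(Q) = -3 (u(Q) = -3 + Q*0 = -3 + 0 = -3)
y(a, F) = 4*F + 4*a (y(a, F) = 4*(a + F) = 4*(F + a) = 4*F + 4*a)
-y(-26, ((u(6) - 5) - 1) - 1*15) = -(4*(((-3 - 5) - 1) - 1*15) + 4*(-26)) = -(4*((-8 - 1) - 15) - 104) = -(4*(-9 - 15) - 104) = -(4*(-24) - 104) = -(-96 - 104) = -1*(-200) = 200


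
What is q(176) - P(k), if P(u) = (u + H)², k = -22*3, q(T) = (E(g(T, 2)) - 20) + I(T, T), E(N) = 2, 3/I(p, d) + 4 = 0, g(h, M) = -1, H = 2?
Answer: -16459/4 ≈ -4114.8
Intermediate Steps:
I(p, d) = -¾ (I(p, d) = 3/(-4 + 0) = 3/(-4) = 3*(-¼) = -¾)
q(T) = -75/4 (q(T) = (2 - 20) - ¾ = -18 - ¾ = -75/4)
k = -66
P(u) = (2 + u)² (P(u) = (u + 2)² = (2 + u)²)
q(176) - P(k) = -75/4 - (2 - 66)² = -75/4 - 1*(-64)² = -75/4 - 1*4096 = -75/4 - 4096 = -16459/4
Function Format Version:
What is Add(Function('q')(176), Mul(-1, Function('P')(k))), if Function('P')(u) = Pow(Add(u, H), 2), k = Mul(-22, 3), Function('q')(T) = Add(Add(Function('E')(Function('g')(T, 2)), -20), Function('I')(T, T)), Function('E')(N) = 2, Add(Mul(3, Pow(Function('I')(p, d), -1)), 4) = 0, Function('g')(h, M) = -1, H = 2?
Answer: Rational(-16459, 4) ≈ -4114.8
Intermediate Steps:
Function('I')(p, d) = Rational(-3, 4) (Function('I')(p, d) = Mul(3, Pow(Add(-4, 0), -1)) = Mul(3, Pow(-4, -1)) = Mul(3, Rational(-1, 4)) = Rational(-3, 4))
Function('q')(T) = Rational(-75, 4) (Function('q')(T) = Add(Add(2, -20), Rational(-3, 4)) = Add(-18, Rational(-3, 4)) = Rational(-75, 4))
k = -66
Function('P')(u) = Pow(Add(2, u), 2) (Function('P')(u) = Pow(Add(u, 2), 2) = Pow(Add(2, u), 2))
Add(Function('q')(176), Mul(-1, Function('P')(k))) = Add(Rational(-75, 4), Mul(-1, Pow(Add(2, -66), 2))) = Add(Rational(-75, 4), Mul(-1, Pow(-64, 2))) = Add(Rational(-75, 4), Mul(-1, 4096)) = Add(Rational(-75, 4), -4096) = Rational(-16459, 4)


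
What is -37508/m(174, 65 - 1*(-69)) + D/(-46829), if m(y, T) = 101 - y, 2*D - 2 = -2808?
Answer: 1756564551/3418517 ≈ 513.84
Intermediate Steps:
D = -1403 (D = 1 + (1/2)*(-2808) = 1 - 1404 = -1403)
-37508/m(174, 65 - 1*(-69)) + D/(-46829) = -37508/(101 - 1*174) - 1403/(-46829) = -37508/(101 - 174) - 1403*(-1/46829) = -37508/(-73) + 1403/46829 = -37508*(-1/73) + 1403/46829 = 37508/73 + 1403/46829 = 1756564551/3418517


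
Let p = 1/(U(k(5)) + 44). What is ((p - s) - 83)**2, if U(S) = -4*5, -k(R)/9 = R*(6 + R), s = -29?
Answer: 1677025/576 ≈ 2911.5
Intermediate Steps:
k(R) = -9*R*(6 + R)
U(S) = -20
p = 1/24 (p = 1/(-20 + 44) = 1/24 ≈ 0.041667)
((p - s) - 83)**2 = ((1/24 - 1*(-29)) - 83)**2 = ((1/24 + 29) - 83)**2 = (697/24 - 83)**2 = (-1295/24)**2 = 1677025/576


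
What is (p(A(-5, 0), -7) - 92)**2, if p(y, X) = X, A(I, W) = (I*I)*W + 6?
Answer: 9801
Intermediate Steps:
A(I, W) = 6 + W*I**2 (A(I, W) = I**2*W + 6 = W*I**2 + 6 = 6 + W*I**2)
(p(A(-5, 0), -7) - 92)**2 = (-7 - 92)**2 = (-99)**2 = 9801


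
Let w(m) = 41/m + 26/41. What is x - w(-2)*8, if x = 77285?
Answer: 3175201/41 ≈ 77444.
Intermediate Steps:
w(m) = 26/41 + 41/m (w(m) = 41/m + 26*(1/41) = 41/m + 26/41 = 26/41 + 41/m)
x - w(-2)*8 = 77285 - (26/41 + 41/(-2))*8 = 77285 - (26/41 + 41*(-1/2))*8 = 77285 - (26/41 - 41/2)*8 = 77285 - (-1629)*8/82 = 77285 - 1*(-6516/41) = 77285 + 6516/41 = 3175201/41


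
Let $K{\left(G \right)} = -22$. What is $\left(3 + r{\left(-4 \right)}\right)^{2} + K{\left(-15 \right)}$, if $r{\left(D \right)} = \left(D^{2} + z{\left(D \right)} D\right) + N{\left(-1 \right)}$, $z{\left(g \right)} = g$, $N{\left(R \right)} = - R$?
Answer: $1274$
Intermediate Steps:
$r{\left(D \right)} = 1 + 2 D^{2}$ ($r{\left(D \right)} = \left(D^{2} + D D\right) - -1 = \left(D^{2} + D^{2}\right) + 1 = 2 D^{2} + 1 = 1 + 2 D^{2}$)
$\left(3 + r{\left(-4 \right)}\right)^{2} + K{\left(-15 \right)} = \left(3 + \left(1 + 2 \left(-4\right)^{2}\right)\right)^{2} - 22 = \left(3 + \left(1 + 2 \cdot 16\right)\right)^{2} - 22 = \left(3 + \left(1 + 32\right)\right)^{2} - 22 = \left(3 + 33\right)^{2} - 22 = 36^{2} - 22 = 1296 - 22 = 1274$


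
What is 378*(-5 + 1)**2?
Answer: 6048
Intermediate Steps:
378*(-5 + 1)**2 = 378*(-4)**2 = 378*16 = 6048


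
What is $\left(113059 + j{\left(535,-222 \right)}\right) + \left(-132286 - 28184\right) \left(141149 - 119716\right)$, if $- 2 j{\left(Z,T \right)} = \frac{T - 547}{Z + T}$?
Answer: $- \frac{2152964521557}{626} \approx -3.4392 \cdot 10^{9}$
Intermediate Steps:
$j{\left(Z,T \right)} = - \frac{-547 + T}{2 \left(T + Z\right)}$ ($j{\left(Z,T \right)} = - \frac{\left(T - 547\right) \frac{1}{Z + T}}{2} = - \frac{\left(-547 + T\right) \frac{1}{T + Z}}{2} = - \frac{\frac{1}{T + Z} \left(-547 + T\right)}{2} = - \frac{-547 + T}{2 \left(T + Z\right)}$)
$\left(113059 + j{\left(535,-222 \right)}\right) + \left(-132286 - 28184\right) \left(141149 - 119716\right) = \left(113059 + \frac{547 - -222}{2 \left(-222 + 535\right)}\right) + \left(-132286 - 28184\right) \left(141149 - 119716\right) = \left(113059 + \frac{547 + 222}{2 \cdot 313}\right) - 3439353510 = \left(113059 + \frac{1}{2} \cdot \frac{1}{313} \cdot 769\right) - 3439353510 = \left(113059 + \frac{769}{626}\right) - 3439353510 = \frac{70775703}{626} - 3439353510 = - \frac{2152964521557}{626}$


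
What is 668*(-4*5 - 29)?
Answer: -32732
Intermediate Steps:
668*(-4*5 - 29) = 668*(-20 - 29) = 668*(-49) = -32732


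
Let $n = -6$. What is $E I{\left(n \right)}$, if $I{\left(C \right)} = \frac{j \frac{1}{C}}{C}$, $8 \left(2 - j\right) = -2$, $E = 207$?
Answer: $\frac{207}{16} \approx 12.938$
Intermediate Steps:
$j = \frac{9}{4}$ ($j = 2 - - \frac{1}{4} = 2 + \frac{1}{4} = \frac{9}{4} \approx 2.25$)
$I{\left(C \right)} = \frac{9}{4 C^{2}}$ ($I{\left(C \right)} = \frac{\frac{9}{4} \frac{1}{C}}{C} = \frac{9}{4 C^{2}}$)
$E I{\left(n \right)} = 207 \frac{9}{4 \cdot 36} = 207 \cdot \frac{9}{4} \cdot \frac{1}{36} = 207 \cdot \frac{1}{16} = \frac{207}{16}$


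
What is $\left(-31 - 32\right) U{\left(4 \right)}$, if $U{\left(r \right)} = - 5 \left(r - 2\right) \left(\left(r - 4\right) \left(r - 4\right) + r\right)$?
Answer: $2520$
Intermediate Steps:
$U{\left(r \right)} = \left(10 - 5 r\right) \left(r + \left(-4 + r\right)^{2}\right)$ ($U{\left(r \right)} = - 5 \left(-2 + r\right) \left(\left(-4 + r\right) \left(-4 + r\right) + r\right) = \left(10 - 5 r\right) \left(\left(-4 + r\right)^{2} + r\right) = \left(10 - 5 r\right) \left(r + \left(-4 + r\right)^{2}\right)$)
$\left(-31 - 32\right) U{\left(4 \right)} = \left(-31 - 32\right) \left(160 - 600 - 5 \cdot 4^{3} + 45 \cdot 4^{2}\right) = \left(-31 - 32\right) \left(160 - 600 - 320 + 45 \cdot 16\right) = - 63 \left(160 - 600 - 320 + 720\right) = \left(-63\right) \left(-40\right) = 2520$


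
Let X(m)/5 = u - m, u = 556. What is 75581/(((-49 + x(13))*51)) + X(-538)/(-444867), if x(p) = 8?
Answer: -11211643499/310072299 ≈ -36.158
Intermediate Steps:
X(m) = 2780 - 5*m (X(m) = 5*(556 - m) = 2780 - 5*m)
75581/(((-49 + x(13))*51)) + X(-538)/(-444867) = 75581/(((-49 + 8)*51)) + (2780 - 5*(-538))/(-444867) = 75581/((-41*51)) + (2780 + 2690)*(-1/444867) = 75581/(-2091) + 5470*(-1/444867) = 75581*(-1/2091) - 5470/444867 = -75581/2091 - 5470/444867 = -11211643499/310072299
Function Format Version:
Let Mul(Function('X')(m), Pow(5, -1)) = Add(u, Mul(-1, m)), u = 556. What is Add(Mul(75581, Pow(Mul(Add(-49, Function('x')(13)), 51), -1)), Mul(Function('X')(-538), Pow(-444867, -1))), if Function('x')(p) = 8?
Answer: Rational(-11211643499, 310072299) ≈ -36.158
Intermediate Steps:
Function('X')(m) = Add(2780, Mul(-5, m)) (Function('X')(m) = Mul(5, Add(556, Mul(-1, m))) = Add(2780, Mul(-5, m)))
Add(Mul(75581, Pow(Mul(Add(-49, Function('x')(13)), 51), -1)), Mul(Function('X')(-538), Pow(-444867, -1))) = Add(Mul(75581, Pow(Mul(Add(-49, 8), 51), -1)), Mul(Add(2780, Mul(-5, -538)), Pow(-444867, -1))) = Add(Mul(75581, Pow(Mul(-41, 51), -1)), Mul(Add(2780, 2690), Rational(-1, 444867))) = Add(Mul(75581, Pow(-2091, -1)), Mul(5470, Rational(-1, 444867))) = Add(Mul(75581, Rational(-1, 2091)), Rational(-5470, 444867)) = Add(Rational(-75581, 2091), Rational(-5470, 444867)) = Rational(-11211643499, 310072299)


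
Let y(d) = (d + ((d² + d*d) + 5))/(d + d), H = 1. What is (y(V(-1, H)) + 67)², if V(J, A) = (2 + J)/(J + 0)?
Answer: 4096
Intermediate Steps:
V(J, A) = (2 + J)/J
y(d) = (5 + d + 2*d²)/(2*d) (y(d) = (d + ((d² + d²) + 5))/((2*d)) = (d + (2*d² + 5))*(1/(2*d)) = (d + (5 + 2*d²))*(1/(2*d)) = (5 + d + 2*d²)*(1/(2*d)) = (5 + d + 2*d²)/(2*d))
(y(V(-1, H)) + 67)² = ((½ + (2 - 1)/(-1) + 5/(2*(((2 - 1)/(-1))))) + 67)² = ((½ - 1*1 + 5/(2*((-1*1)))) + 67)² = ((½ - 1 + (5/2)/(-1)) + 67)² = ((½ - 1 + (5/2)*(-1)) + 67)² = ((½ - 1 - 5/2) + 67)² = (-3 + 67)² = 64² = 4096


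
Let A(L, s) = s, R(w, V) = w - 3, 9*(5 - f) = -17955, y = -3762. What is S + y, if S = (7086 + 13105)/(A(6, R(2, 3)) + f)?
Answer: -7500047/1999 ≈ -3751.9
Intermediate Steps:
f = 2000 (f = 5 - ⅑*(-17955) = 5 + 1995 = 2000)
R(w, V) = -3 + w
S = 20191/1999 (S = (7086 + 13105)/((-3 + 2) + 2000) = 20191/(-1 + 2000) = 20191/1999 ≈ 10.101)
S + y = 20191/1999 - 3762 = -7500047/1999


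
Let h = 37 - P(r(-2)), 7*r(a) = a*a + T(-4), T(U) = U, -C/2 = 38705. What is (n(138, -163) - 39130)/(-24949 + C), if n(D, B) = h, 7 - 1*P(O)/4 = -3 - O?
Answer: 39133/102359 ≈ 0.38231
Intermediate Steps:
C = -77410 (C = -2*38705 = -77410)
r(a) = -4/7 + a²/7 (r(a) = (a*a - 4)/7 = (a² - 4)/7 = (-4 + a²)/7 = -4/7 + a²/7)
P(O) = 40 + 4*O (P(O) = 28 - 4*(-3 - O) = 28 + (12 + 4*O) = 40 + 4*O)
h = -3 (h = 37 - (40 + 4*(-4/7 + (⅐)*(-2)²)) = 37 - (40 + 4*(-4/7 + (⅐)*4)) = 37 - (40 + 4*(-4/7 + 4/7)) = 37 - (40 + 4*0) = 37 - (40 + 0) = 37 - 1*40 = 37 - 40 = -3)
n(D, B) = -3
(n(138, -163) - 39130)/(-24949 + C) = (-3 - 39130)/(-24949 - 77410) = -39133/(-102359) = -39133*(-1/102359) = 39133/102359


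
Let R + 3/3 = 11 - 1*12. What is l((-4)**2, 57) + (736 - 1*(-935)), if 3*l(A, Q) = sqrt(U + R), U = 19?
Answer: 1671 + sqrt(17)/3 ≈ 1672.4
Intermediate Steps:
R = -2 (R = -1 + (11 - 1*12) = -1 + (11 - 12) = -1 - 1 = -2)
l(A, Q) = sqrt(17)/3 (l(A, Q) = sqrt(19 - 2)/3 = sqrt(17)/3)
l((-4)**2, 57) + (736 - 1*(-935)) = sqrt(17)/3 + (736 - 1*(-935)) = sqrt(17)/3 + (736 + 935) = sqrt(17)/3 + 1671 = 1671 + sqrt(17)/3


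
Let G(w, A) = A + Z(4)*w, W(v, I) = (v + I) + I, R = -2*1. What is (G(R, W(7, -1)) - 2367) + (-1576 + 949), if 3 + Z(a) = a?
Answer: -2991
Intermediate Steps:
R = -2
Z(a) = -3 + a
W(v, I) = v + 2*I (W(v, I) = (I + v) + I = v + 2*I)
G(w, A) = A + w (G(w, A) = A + (-3 + 4)*w = A + 1*w = A + w)
(G(R, W(7, -1)) - 2367) + (-1576 + 949) = (((7 + 2*(-1)) - 2) - 2367) + (-1576 + 949) = (((7 - 2) - 2) - 2367) - 627 = ((5 - 2) - 2367) - 627 = (3 - 2367) - 627 = -2364 - 627 = -2991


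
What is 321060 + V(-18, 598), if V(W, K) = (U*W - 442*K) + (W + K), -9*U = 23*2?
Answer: 57416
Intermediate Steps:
U = -46/9 (U = -23*2/9 = -⅑*46 = -46/9 ≈ -5.1111)
V(W, K) = -441*K - 37*W/9 (V(W, K) = (-46*W/9 - 442*K) + (W + K) = (-442*K - 46*W/9) + (K + W) = -441*K - 37*W/9)
321060 + V(-18, 598) = 321060 + (-441*598 - 37/9*(-18)) = 321060 + (-263718 + 74) = 321060 - 263644 = 57416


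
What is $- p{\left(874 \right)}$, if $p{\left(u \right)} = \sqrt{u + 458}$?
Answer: $- 6 \sqrt{37} \approx -36.497$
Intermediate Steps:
$p{\left(u \right)} = \sqrt{458 + u}$
$- p{\left(874 \right)} = - \sqrt{458 + 874} = - \sqrt{1332} = - 6 \sqrt{37}$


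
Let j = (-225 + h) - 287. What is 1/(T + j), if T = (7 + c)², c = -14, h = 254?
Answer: -1/209 ≈ -0.0047847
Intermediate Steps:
j = -258 (j = (-225 + 254) - 287 = 29 - 287 = -258)
T = 49 (T = (7 - 14)² = (-7)² = 49)
1/(T + j) = 1/(49 - 258) = 1/(-209) = -1/209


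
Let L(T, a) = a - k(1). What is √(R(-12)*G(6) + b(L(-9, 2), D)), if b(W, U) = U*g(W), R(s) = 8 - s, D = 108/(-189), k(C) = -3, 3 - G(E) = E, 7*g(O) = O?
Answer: 4*I*√185/7 ≈ 7.7723*I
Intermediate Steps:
g(O) = O/7
G(E) = 3 - E
L(T, a) = 3 + a (L(T, a) = a - 1*(-3) = a + 3 = 3 + a)
D = -4/7 (D = 108*(-1/189) = -4/7 ≈ -0.57143)
b(W, U) = U*W/7 (b(W, U) = U*(W/7) = U*W/7)
√(R(-12)*G(6) + b(L(-9, 2), D)) = √((8 - 1*(-12))*(3 - 1*6) + (⅐)*(-4/7)*(3 + 2)) = √((8 + 12)*(3 - 6) + (⅐)*(-4/7)*5) = √(20*(-3) - 20/49) = √(-60 - 20/49) = √(-2960/49) = 4*I*√185/7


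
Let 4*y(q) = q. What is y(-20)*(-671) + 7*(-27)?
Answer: 3166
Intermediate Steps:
y(q) = q/4
y(-20)*(-671) + 7*(-27) = ((¼)*(-20))*(-671) + 7*(-27) = -5*(-671) - 189 = 3355 - 189 = 3166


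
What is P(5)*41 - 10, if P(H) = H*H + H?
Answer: 1220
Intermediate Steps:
P(H) = H + H**2 (P(H) = H**2 + H = H + H**2)
P(5)*41 - 10 = (5*(1 + 5))*41 - 10 = (5*6)*41 - 10 = 30*41 - 10 = 1230 - 10 = 1220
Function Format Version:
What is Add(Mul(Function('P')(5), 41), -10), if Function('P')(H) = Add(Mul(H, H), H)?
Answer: 1220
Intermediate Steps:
Function('P')(H) = Add(H, Pow(H, 2)) (Function('P')(H) = Add(Pow(H, 2), H) = Add(H, Pow(H, 2)))
Add(Mul(Function('P')(5), 41), -10) = Add(Mul(Mul(5, Add(1, 5)), 41), -10) = Add(Mul(Mul(5, 6), 41), -10) = Add(Mul(30, 41), -10) = Add(1230, -10) = 1220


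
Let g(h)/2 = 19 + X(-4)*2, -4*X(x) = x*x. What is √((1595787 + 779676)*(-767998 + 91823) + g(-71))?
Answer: I*√1606228694003 ≈ 1.2674e+6*I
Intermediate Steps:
X(x) = -x²/4 (X(x) = -x*x/4 = -x²/4)
g(h) = 22 (g(h) = 2*(19 - ¼*(-4)²*2) = 2*(19 - ¼*16*2) = 2*(19 - 4*2) = 2*(19 - 8) = 2*11 = 22)
√((1595787 + 779676)*(-767998 + 91823) + g(-71)) = √((1595787 + 779676)*(-767998 + 91823) + 22) = √(2375463*(-676175) + 22) = √(-1606228694025 + 22) = √(-1606228694003) = I*√1606228694003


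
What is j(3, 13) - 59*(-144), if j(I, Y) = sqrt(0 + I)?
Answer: 8496 + sqrt(3) ≈ 8497.7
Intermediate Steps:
j(I, Y) = sqrt(I)
j(3, 13) - 59*(-144) = sqrt(3) - 59*(-144) = sqrt(3) + 8496 = 8496 + sqrt(3)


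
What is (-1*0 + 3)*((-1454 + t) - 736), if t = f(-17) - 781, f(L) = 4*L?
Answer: -9117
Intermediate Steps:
t = -849 (t = 4*(-17) - 781 = -68 - 781 = -849)
(-1*0 + 3)*((-1454 + t) - 736) = (-1*0 + 3)*((-1454 - 849) - 736) = (0 + 3)*(-2303 - 736) = 3*(-3039) = -9117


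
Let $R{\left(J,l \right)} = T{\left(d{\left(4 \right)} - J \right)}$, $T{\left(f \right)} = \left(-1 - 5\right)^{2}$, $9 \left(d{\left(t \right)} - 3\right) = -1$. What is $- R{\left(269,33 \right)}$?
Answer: $-36$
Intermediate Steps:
$d{\left(t \right)} = \frac{26}{9}$ ($d{\left(t \right)} = 3 + \frac{1}{9} \left(-1\right) = 3 - \frac{1}{9} = \frac{26}{9}$)
$T{\left(f \right)} = 36$ ($T{\left(f \right)} = \left(-6\right)^{2} = 36$)
$R{\left(J,l \right)} = 36$
$- R{\left(269,33 \right)} = \left(-1\right) 36 = -36$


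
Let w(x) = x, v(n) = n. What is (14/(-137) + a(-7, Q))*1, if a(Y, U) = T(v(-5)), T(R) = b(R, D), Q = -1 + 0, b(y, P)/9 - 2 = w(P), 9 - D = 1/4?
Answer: 52963/548 ≈ 96.648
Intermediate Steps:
D = 35/4 (D = 9 - 1/4 = 35/4 ≈ 8.7500)
b(y, P) = 18 + 9*P
Q = -1
T(R) = 387/4 (T(R) = 18 + 9*(35/4) = 18 + 315/4 = 387/4)
a(Y, U) = 387/4
(14/(-137) + a(-7, Q))*1 = (14/(-137) + 387/4)*1 = (14*(-1/137) + 387/4)*1 = (-14/137 + 387/4)*1 = (52963/548)*1 = 52963/548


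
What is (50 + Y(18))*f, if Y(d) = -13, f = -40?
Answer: -1480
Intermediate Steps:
(50 + Y(18))*f = (50 - 13)*(-40) = 37*(-40) = -1480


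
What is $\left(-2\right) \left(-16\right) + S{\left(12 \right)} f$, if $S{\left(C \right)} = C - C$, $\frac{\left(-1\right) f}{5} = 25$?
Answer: $32$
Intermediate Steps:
$f = -125$ ($f = \left(-5\right) 25 = -125$)
$S{\left(C \right)} = 0$
$\left(-2\right) \left(-16\right) + S{\left(12 \right)} f = \left(-2\right) \left(-16\right) + 0 \left(-125\right) = 32 + 0 = 32$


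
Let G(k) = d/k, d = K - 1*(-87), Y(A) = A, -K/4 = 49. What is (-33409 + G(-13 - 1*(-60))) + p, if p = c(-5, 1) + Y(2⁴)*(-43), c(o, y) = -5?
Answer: -1602903/47 ≈ -34104.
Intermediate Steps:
K = -196 (K = -4*49 = -196)
d = -109 (d = -196 - 1*(-87) = -196 + 87 = -109)
p = -693 (p = -5 + 2⁴*(-43) = -5 + 16*(-43) = -5 - 688 = -693)
G(k) = -109/k
(-33409 + G(-13 - 1*(-60))) + p = (-33409 - 109/(-13 - 1*(-60))) - 693 = (-33409 - 109/(-13 + 60)) - 693 = (-33409 - 109/47) - 693 = -1570332/47 - 693 = -1602903/47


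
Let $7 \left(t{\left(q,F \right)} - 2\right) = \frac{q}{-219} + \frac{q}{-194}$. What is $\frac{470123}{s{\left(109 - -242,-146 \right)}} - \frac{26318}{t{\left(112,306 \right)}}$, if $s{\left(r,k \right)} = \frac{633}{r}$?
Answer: $\frac{1018608793674}{4133701} \approx 2.4642 \cdot 10^{5}$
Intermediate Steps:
$t{\left(q,F \right)} = 2 - \frac{59 q}{42486}$ ($t{\left(q,F \right)} = 2 + \frac{\frac{q}{-219} + \frac{q}{-194}}{7} = 2 + \frac{q \left(- \frac{1}{219}\right) + q \left(- \frac{1}{194}\right)}{7} = 2 + \frac{- \frac{q}{219} - \frac{q}{194}}{7} = 2 + \frac{\left(- \frac{413}{42486}\right) q}{7} = 2 - \frac{59 q}{42486}$)
$\frac{470123}{s{\left(109 - -242,-146 \right)}} - \frac{26318}{t{\left(112,306 \right)}} = \frac{470123}{633 \frac{1}{109 - -242}} - \frac{26318}{2 - \frac{3304}{21243}} = \frac{470123}{633 \frac{1}{109 + 242}} - \frac{26318}{2 - \frac{3304}{21243}} = \frac{470123}{633 \cdot \frac{1}{351}} - \frac{26318}{\frac{39182}{21243}} = \frac{470123}{633 \cdot \frac{1}{351}} - \frac{279536637}{19591} = \frac{470123}{\frac{211}{117}} - \frac{279536637}{19591} = 470123 \cdot \frac{117}{211} - \frac{279536637}{19591} = \frac{55004391}{211} - \frac{279536637}{19591} = \frac{1018608793674}{4133701}$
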